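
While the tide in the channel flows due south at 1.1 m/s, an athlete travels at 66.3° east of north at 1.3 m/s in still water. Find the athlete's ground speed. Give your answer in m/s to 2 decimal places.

1.32 m/s

Taking east as x and north as y: velocity relative to the water = (1.190, 0.523) m/s; the water relative to ground = (0.000, -1.100) m/s.
Velocity relative to ground = (1.190, 0.523) + (0.000, -1.100) = (1.190, -0.577) m/s.
Speed = |(1.190, -0.577)| = 1.323 m/s.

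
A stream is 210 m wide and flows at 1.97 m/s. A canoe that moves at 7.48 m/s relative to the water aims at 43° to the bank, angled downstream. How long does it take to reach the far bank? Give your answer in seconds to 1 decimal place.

The component of the canoe's velocity perpendicular to the bank is 7.48 × sin 43° = 5.101 m/s.
Only the cross-stream component determines the crossing time; the current contributes nothing perpendicular to the bank.
Time = 210 / 5.101 = 41.166 s.

41.2 s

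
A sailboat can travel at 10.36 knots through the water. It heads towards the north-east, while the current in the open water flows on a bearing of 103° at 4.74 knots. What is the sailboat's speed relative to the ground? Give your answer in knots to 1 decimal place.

Taking east as x and north as y: velocity relative to the water = (7.326, 7.326) knots; the water relative to ground = (4.619, -1.066) knots.
Velocity relative to ground = (7.326, 7.326) + (4.619, -1.066) = (11.944, 6.259) knots.
Speed = |(11.944, 6.259)| = 13.485 knots.

13.5 knots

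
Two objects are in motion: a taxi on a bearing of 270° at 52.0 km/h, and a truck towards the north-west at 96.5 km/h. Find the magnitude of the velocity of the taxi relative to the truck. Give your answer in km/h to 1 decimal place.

Taking east as x and north as y: taxi velocity = (-52.000, 0.000) km/h; truck velocity = (-68.236, 68.236) km/h.
Velocity of taxi relative to truck = (-52.000, 0.000) − (-68.236, 68.236) = (16.236, -68.236) km/h.
Magnitude = |(16.236, -68.236)| = 70.141 km/h.

70.1 km/h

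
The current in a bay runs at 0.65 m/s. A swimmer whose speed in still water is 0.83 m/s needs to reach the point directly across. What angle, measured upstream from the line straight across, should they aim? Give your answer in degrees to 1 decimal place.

51.5°

To cancel the current, the upstream component of the swimmer's velocity must equal the flow: 0.83 sin θ = 0.65.
sin θ = 0.65 / 0.83 = 0.7831.
θ = arcsin(0.7831) = 51.548°.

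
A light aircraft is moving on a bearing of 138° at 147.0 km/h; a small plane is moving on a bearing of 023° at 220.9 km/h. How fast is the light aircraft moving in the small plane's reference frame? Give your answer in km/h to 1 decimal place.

Taking east as x and north as y: light aircraft velocity = (98.362, -109.242) km/h; small plane velocity = (86.313, 203.340) km/h.
Velocity of light aircraft relative to small plane = (98.362, -109.242) − (86.313, 203.340) = (12.050, -312.582) km/h.
Magnitude = |(12.050, -312.582)| = 312.814 km/h.

312.8 km/h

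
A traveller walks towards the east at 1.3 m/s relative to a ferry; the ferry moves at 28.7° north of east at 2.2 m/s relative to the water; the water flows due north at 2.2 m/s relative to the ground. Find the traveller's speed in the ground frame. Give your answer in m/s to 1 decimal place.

In east/north components (m/s): traveller relative to ferry = (1.300, 0.000); ferry relative to water = (1.930, 1.056); water relative to ground = (0.000, 2.200).
Sum = (3.230, 3.256) m/s.
Speed = |(3.230, 3.256)| = 4.586 m/s.

4.6 m/s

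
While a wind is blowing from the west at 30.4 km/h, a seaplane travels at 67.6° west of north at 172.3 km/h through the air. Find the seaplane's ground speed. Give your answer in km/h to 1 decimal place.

Taking east as x and north as y: velocity relative to the air = (-159.299, 65.658) km/h; the air relative to ground = (30.400, 0.000) km/h.
Velocity relative to ground = (-159.299, 65.658) + (30.400, 0.000) = (-128.899, 65.658) km/h.
Speed = |(-128.899, 65.658)| = 144.658 km/h.

144.7 km/h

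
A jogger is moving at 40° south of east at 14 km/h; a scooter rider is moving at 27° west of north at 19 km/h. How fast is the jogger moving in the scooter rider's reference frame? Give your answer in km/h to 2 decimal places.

32.35 km/h

Taking east as x and north as y: jogger velocity = (10.725, -8.999) km/h; scooter rider velocity = (-8.626, 16.929) km/h.
Velocity of jogger relative to scooter rider = (10.725, -8.999) − (-8.626, 16.929) = (19.350, -25.928) km/h.
Magnitude = |(19.350, -25.928)| = 32.353 km/h.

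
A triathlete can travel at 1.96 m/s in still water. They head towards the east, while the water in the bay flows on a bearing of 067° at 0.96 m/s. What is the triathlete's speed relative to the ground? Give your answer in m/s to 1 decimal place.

Taking east as x and north as y: velocity relative to the water = (1.960, 0.000) m/s; the water relative to ground = (0.884, 0.375) m/s.
Velocity relative to ground = (1.960, 0.000) + (0.884, 0.375) = (2.844, 0.375) m/s.
Speed = |(2.844, 0.375)| = 2.868 m/s.

2.9 m/s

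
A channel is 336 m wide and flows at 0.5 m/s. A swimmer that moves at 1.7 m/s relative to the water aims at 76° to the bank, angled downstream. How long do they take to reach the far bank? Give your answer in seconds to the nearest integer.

The component of the swimmer's velocity perpendicular to the bank is 1.7 × sin 76° = 1.650 m/s.
The current is parallel to the bank, so it does not affect the crossing time.
Time = 336 / 1.650 = 203.698 s.

204 s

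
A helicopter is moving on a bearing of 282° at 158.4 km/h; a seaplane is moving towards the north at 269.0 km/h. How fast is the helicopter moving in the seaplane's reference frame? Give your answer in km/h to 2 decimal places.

282.37 km/h

Taking east as x and north as y: helicopter velocity = (-154.939, 32.933) km/h; seaplane velocity = (0.000, 269.000) km/h.
Velocity of helicopter relative to seaplane = (-154.939, 32.933) − (0.000, 269.000) = (-154.939, -236.067) km/h.
Magnitude = |(-154.939, -236.067)| = 282.371 km/h.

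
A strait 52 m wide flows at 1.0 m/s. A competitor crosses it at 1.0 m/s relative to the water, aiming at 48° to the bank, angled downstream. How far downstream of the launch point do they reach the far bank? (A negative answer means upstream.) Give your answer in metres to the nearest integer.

Perpendicular speed = 0.743 m/s; crossing time = 52 / 0.743 = 69.973 s.
Net downstream speed = 1.669 m/s.
Drift = 1.669 × 69.973 = 116.794 m (downstream).

117 m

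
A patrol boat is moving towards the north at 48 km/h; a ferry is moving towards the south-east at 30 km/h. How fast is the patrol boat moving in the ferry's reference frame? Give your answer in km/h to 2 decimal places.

72.39 km/h

Taking east as x and north as y: patrol boat velocity = (0.000, 48.000) km/h; ferry velocity = (21.213, -21.213) km/h.
Velocity of patrol boat relative to ferry = (0.000, 48.000) − (21.213, -21.213) = (-21.213, 69.213) km/h.
Magnitude = |(-21.213, 69.213)| = 72.391 km/h.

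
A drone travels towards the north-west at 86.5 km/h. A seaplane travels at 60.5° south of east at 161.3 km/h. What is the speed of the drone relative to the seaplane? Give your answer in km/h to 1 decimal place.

245.7 km/h

Taking east as x and north as y: drone velocity = (-61.165, 61.165) km/h; seaplane velocity = (79.428, -140.388) km/h.
Velocity of drone relative to seaplane = (-61.165, 61.165) − (79.428, -140.388) = (-140.593, 201.553) km/h.
Magnitude = |(-140.593, 201.553)| = 245.744 km/h.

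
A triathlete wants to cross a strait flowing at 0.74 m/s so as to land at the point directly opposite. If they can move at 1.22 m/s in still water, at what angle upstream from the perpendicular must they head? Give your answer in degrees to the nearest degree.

37°

To cancel the current, the upstream component of the triathlete's velocity must equal the flow: 1.22 sin θ = 0.74.
sin θ = 0.74 / 1.22 = 0.6066.
θ = arcsin(0.6066) = 37.341°.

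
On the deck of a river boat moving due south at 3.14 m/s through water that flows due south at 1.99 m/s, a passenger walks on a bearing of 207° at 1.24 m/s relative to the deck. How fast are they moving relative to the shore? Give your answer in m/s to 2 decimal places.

6.26 m/s

In east/north components (m/s): passenger relative to river boat = (-0.563, -1.105); river boat relative to water = (0.000, -3.140); water relative to ground = (0.000, -1.990).
Sum = (-0.563, -6.235) m/s.
Speed = |(-0.563, -6.235)| = 6.260 m/s.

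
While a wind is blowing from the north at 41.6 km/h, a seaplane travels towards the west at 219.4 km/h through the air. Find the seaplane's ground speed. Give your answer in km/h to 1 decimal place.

223.3 km/h

Taking east as x and north as y: velocity relative to the air = (-219.400, 0.000) km/h; the air relative to ground = (0.000, -41.600) km/h.
Velocity relative to ground = (-219.400, 0.000) + (0.000, -41.600) = (-219.400, -41.600) km/h.
Speed = |(-219.400, -41.600)| = 223.309 km/h.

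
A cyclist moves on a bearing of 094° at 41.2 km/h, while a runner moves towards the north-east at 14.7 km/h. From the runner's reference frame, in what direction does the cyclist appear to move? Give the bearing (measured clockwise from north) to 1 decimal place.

113.4°

Taking east as x and north as y: cyclist velocity = (41.100, -2.874) km/h; runner velocity = (10.394, 10.394) km/h.
Velocity of cyclist relative to runner = (41.100, -2.874) − (10.394, 10.394) = (30.705, -13.268) km/h.
Bearing = atan2(30.71, -13.27) = 113.37° clockwise from north.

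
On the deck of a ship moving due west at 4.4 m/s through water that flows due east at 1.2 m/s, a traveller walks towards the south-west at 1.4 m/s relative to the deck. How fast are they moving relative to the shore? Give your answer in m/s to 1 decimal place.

4.3 m/s

In east/north components (m/s): traveller relative to ship = (-0.990, -0.990); ship relative to water = (-4.400, 0.000); water relative to ground = (1.200, 0.000).
Sum = (-4.190, -0.990) m/s.
Speed = |(-4.190, -0.990)| = 4.305 m/s.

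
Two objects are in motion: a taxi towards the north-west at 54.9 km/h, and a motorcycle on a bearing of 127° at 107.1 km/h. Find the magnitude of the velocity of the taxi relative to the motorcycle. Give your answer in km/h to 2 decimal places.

161.65 km/h

Taking east as x and north as y: taxi velocity = (-38.820, 38.820) km/h; motorcycle velocity = (85.534, -64.454) km/h.
Velocity of taxi relative to motorcycle = (-38.820, 38.820) − (85.534, -64.454) = (-124.354, 103.275) km/h.
Magnitude = |(-124.354, 103.275)| = 161.646 km/h.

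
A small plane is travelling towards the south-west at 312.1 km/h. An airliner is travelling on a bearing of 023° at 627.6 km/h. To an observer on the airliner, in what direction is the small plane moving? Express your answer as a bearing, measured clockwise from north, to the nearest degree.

Taking east as x and north as y: small plane velocity = (-220.688, -220.688) km/h; airliner velocity = (245.223, 577.709) km/h.
Velocity of small plane relative to airliner = (-220.688, -220.688) − (245.223, 577.709) = (-465.911, -798.397) km/h.
Bearing = atan2(-465.91, -798.40) = 210.27° clockwise from north.

210°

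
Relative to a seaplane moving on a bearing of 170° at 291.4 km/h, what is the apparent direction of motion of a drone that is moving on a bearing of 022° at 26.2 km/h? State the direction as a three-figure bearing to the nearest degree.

Taking east as x and north as y: drone velocity = (9.815, 24.292) km/h; seaplane velocity = (50.601, -286.973) km/h.
Velocity of drone relative to seaplane = (9.815, 24.292) − (50.601, -286.973) = (-40.786, 311.265) km/h.
Bearing = atan2(-40.79, 311.27) = 352.53° clockwise from north.

353°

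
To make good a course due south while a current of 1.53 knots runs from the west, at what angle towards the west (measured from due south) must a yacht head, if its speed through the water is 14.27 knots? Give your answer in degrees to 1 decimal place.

The current pushes perpendicular to the desired track; the heading must have a component into the current equal to 1.53 knots: 14.27 sin θ = 1.53.
sin θ = 0.1072, so θ = 6.155°.

6.2°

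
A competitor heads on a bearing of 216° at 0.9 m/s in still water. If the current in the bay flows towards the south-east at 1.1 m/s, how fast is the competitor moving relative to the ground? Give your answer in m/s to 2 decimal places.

1.53 m/s

Taking east as x and north as y: velocity relative to the water = (-0.529, -0.728) m/s; the water relative to ground = (0.778, -0.778) m/s.
Velocity relative to ground = (-0.529, -0.728) + (0.778, -0.778) = (0.249, -1.506) m/s.
Speed = |(0.249, -1.506)| = 1.526 m/s.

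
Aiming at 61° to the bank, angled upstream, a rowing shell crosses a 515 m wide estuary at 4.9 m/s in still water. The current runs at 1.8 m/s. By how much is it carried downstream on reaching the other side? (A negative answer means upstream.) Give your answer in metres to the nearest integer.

-69 m

Perpendicular speed = 4.286 m/s; crossing time = 515 / 4.286 = 120.169 s.
Net downstream speed = -0.576 m/s.
Drift = -0.576 × 120.169 = -69.165 m (upstream).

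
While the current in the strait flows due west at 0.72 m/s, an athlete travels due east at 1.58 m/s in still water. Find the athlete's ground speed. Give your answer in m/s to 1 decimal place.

0.9 m/s

Taking east as x and north as y: velocity relative to the water = (1.580, 0.000) m/s; the water relative to ground = (-0.720, 0.000) m/s.
Velocity relative to ground = (1.580, 0.000) + (-0.720, 0.000) = (0.860, 0.000) m/s.
Speed = |(0.860, 0.000)| = 0.860 m/s.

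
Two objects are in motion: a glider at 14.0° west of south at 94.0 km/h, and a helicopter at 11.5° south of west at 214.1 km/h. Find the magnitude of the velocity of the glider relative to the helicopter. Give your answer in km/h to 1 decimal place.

Taking east as x and north as y: glider velocity = (-22.741, -91.208) km/h; helicopter velocity = (-209.802, -42.685) km/h.
Velocity of glider relative to helicopter = (-22.741, -91.208) − (-209.802, -42.685) = (187.061, -48.523) km/h.
Magnitude = |(187.061, -48.523)| = 193.252 km/h.

193.3 km/h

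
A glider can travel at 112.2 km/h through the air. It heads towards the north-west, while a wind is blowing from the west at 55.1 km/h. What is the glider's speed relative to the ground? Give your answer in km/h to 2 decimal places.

82.96 km/h

Taking east as x and north as y: velocity relative to the air = (-79.337, 79.337) km/h; the air relative to ground = (55.100, 0.000) km/h.
Velocity relative to ground = (-79.337, 79.337) + (55.100, 0.000) = (-24.237, 79.337) km/h.
Speed = |(-24.237, 79.337)| = 82.957 km/h.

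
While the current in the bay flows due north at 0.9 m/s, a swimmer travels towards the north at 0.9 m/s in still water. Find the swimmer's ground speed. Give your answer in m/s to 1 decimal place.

1.8 m/s

Taking east as x and north as y: velocity relative to the water = (0.000, 0.900) m/s; the water relative to ground = (0.000, 0.900) m/s.
Velocity relative to ground = (0.000, 0.900) + (0.000, 0.900) = (0.000, 1.800) m/s.
Speed = |(0.000, 1.800)| = 1.800 m/s.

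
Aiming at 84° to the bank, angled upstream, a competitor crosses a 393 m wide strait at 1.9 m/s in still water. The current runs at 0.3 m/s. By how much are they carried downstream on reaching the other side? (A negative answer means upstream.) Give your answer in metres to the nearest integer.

21 m

Perpendicular speed = 1.890 m/s; crossing time = 393 / 1.890 = 207.981 s.
Net downstream speed = 0.101 m/s.
Drift = 0.101 × 207.981 = 21.088 m (downstream).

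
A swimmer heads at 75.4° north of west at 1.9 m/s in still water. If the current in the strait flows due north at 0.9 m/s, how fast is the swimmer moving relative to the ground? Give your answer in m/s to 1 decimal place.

Taking east as x and north as y: velocity relative to the water = (-0.479, 1.839) m/s; the water relative to ground = (0.000, 0.900) m/s.
Velocity relative to ground = (-0.479, 1.839) + (0.000, 0.900) = (-0.479, 2.739) m/s.
Speed = |(-0.479, 2.739)| = 2.780 m/s.

2.8 m/s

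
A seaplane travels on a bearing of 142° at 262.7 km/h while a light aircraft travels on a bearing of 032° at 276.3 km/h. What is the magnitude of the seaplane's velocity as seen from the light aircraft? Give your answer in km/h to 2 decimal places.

441.59 km/h

Taking east as x and north as y: seaplane velocity = (161.734, -207.010) km/h; light aircraft velocity = (146.417, 234.316) km/h.
Velocity of seaplane relative to light aircraft = (161.734, -207.010) − (146.417, 234.316) = (15.318, -441.326) km/h.
Magnitude = |(15.318, -441.326)| = 441.592 km/h.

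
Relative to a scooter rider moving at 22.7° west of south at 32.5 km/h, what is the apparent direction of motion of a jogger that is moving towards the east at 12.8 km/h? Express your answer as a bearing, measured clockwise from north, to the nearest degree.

040°

Taking east as x and north as y: jogger velocity = (12.800, 0.000) km/h; scooter rider velocity = (-12.542, -29.982) km/h.
Velocity of jogger relative to scooter rider = (12.800, 0.000) − (-12.542, -29.982) = (25.342, 29.982) km/h.
Bearing = atan2(25.34, 29.98) = 40.21° clockwise from north.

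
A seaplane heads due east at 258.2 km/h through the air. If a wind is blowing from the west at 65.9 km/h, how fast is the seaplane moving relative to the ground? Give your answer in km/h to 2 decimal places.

Taking east as x and north as y: velocity relative to the air = (258.200, 0.000) km/h; the air relative to ground = (65.900, 0.000) km/h.
Velocity relative to ground = (258.200, 0.000) + (65.900, 0.000) = (324.100, 0.000) km/h.
Speed = |(324.100, 0.000)| = 324.100 km/h.

324.10 km/h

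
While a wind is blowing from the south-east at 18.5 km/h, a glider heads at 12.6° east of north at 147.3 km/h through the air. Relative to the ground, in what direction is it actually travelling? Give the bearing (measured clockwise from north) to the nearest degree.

Taking east as x and north as y: velocity relative to the air = (32.132, 143.753) km/h; the air relative to ground = (-13.081, 13.081) km/h.
Velocity relative to ground = (32.132, 143.753) + (-13.081, 13.081) = (19.051, 156.834) km/h.
Bearing = atan2(19.05, 156.83) = 6.93° clockwise from north.

007°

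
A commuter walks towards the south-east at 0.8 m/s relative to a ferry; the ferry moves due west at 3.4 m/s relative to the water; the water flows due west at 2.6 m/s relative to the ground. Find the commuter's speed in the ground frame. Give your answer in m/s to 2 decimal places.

In east/north components (m/s): commuter relative to ferry = (0.566, -0.566); ferry relative to water = (-3.400, 0.000); water relative to ground = (-2.600, 0.000).
Sum = (-5.434, -0.566) m/s.
Speed = |(-5.434, -0.566)| = 5.464 m/s.

5.46 m/s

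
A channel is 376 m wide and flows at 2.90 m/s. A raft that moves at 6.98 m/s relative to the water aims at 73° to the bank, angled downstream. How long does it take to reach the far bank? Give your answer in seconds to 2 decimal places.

56.33 s

The component of the raft's velocity perpendicular to the bank is 6.98 × sin 73° = 6.675 m/s.
The current is parallel to the bank, so it does not affect the crossing time.
Time = 376 / 6.675 = 56.330 s.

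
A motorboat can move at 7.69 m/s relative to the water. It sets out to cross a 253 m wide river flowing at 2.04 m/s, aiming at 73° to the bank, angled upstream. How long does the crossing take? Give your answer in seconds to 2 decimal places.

34.40 s

The component of the motorboat's velocity perpendicular to the bank is 7.69 × sin 73° = 7.354 m/s.
The current is parallel to the bank, so it does not affect the crossing time.
Time = 253 / 7.354 = 34.403 s.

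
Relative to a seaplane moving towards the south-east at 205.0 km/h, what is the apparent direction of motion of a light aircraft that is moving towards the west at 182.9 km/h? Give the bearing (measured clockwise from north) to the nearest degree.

Taking east as x and north as y: light aircraft velocity = (-182.900, 0.000) km/h; seaplane velocity = (144.957, -144.957) km/h.
Velocity of light aircraft relative to seaplane = (-182.900, 0.000) − (144.957, -144.957) = (-327.857, 144.957) km/h.
Bearing = atan2(-327.86, 144.96) = 293.85° clockwise from north.

294°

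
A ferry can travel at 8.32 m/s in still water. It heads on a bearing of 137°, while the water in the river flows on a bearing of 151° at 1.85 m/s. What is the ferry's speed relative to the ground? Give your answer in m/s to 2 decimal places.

Taking east as x and north as y: velocity relative to the water = (5.674, -6.085) m/s; the water relative to ground = (0.897, -1.618) m/s.
Velocity relative to ground = (5.674, -6.085) + (0.897, -1.618) = (6.571, -7.703) m/s.
Speed = |(6.571, -7.703)| = 10.125 m/s.

10.12 m/s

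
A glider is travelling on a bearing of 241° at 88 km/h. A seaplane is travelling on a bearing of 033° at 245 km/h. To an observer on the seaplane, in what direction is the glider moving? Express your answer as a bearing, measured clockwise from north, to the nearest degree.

Taking east as x and north as y: glider velocity = (-76.967, -42.663) km/h; seaplane velocity = (133.437, 205.474) km/h.
Velocity of glider relative to seaplane = (-76.967, -42.663) − (133.437, 205.474) = (-210.403, -248.138) km/h.
Bearing = atan2(-210.40, -248.14) = 220.30° clockwise from north.

220°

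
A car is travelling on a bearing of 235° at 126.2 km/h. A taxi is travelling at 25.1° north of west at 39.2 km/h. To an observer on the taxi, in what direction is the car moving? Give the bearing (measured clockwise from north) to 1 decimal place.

217.3°

Taking east as x and north as y: car velocity = (-103.377, -72.385) km/h; taxi velocity = (-35.498, 16.629) km/h.
Velocity of car relative to taxi = (-103.377, -72.385) − (-35.498, 16.629) = (-67.879, -89.014) km/h.
Bearing = atan2(-67.88, -89.01) = 217.33° clockwise from north.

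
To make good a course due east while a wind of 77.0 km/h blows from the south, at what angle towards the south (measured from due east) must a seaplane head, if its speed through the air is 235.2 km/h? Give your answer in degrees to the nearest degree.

19°

The wind pushes perpendicular to the desired track; the heading must have a component into the wind equal to 77.0 km/h: 235.2 sin θ = 77.0.
sin θ = 0.3274, so θ = 19.110°.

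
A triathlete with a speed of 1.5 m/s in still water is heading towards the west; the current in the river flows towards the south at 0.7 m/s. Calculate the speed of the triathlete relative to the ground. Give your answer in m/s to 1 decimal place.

1.7 m/s

Taking east as x and north as y: velocity relative to the water = (-1.500, 0.000) m/s; the water relative to ground = (0.000, -0.700) m/s.
Velocity relative to ground = (-1.500, 0.000) + (0.000, -0.700) = (-1.500, -0.700) m/s.
Speed = |(-1.500, -0.700)| = 1.655 m/s.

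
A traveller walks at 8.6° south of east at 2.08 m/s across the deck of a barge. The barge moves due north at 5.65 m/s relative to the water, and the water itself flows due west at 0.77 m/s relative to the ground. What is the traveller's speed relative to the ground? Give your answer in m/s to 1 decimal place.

In east/north components (m/s): traveller relative to barge = (2.057, -0.311); barge relative to water = (0.000, 5.650); water relative to ground = (-0.770, 0.000).
Sum = (1.287, 5.339) m/s.
Speed = |(1.287, 5.339)| = 5.492 m/s.

5.5 m/s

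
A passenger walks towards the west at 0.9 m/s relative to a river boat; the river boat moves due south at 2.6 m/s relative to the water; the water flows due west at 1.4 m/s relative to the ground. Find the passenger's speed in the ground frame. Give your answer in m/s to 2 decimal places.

3.47 m/s

In east/north components (m/s): passenger relative to river boat = (-0.900, 0.000); river boat relative to water = (0.000, -2.600); water relative to ground = (-1.400, 0.000).
Sum = (-2.300, -2.600) m/s.
Speed = |(-2.300, -2.600)| = 3.471 m/s.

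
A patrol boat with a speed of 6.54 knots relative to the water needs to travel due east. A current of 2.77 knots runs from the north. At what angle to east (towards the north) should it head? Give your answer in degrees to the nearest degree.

The current pushes perpendicular to the desired track; the heading must have a component into the current equal to 2.77 knots: 6.54 sin θ = 2.77.
sin θ = 0.4235, so θ = 25.059°.

25°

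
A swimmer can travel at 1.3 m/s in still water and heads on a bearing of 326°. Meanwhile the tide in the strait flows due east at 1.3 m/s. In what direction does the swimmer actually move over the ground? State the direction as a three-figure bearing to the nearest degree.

028°

Taking east as x and north as y: velocity relative to the water = (-0.727, 1.078) m/s; the water relative to ground = (1.300, 0.000) m/s.
Velocity relative to ground = (-0.727, 1.078) + (1.300, 0.000) = (0.573, 1.078) m/s.
Bearing = atan2(0.57, 1.08) = 28.00° clockwise from north.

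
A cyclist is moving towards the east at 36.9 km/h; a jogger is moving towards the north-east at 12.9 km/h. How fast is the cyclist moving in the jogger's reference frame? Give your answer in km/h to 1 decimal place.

29.2 km/h

Taking east as x and north as y: cyclist velocity = (36.900, 0.000) km/h; jogger velocity = (9.122, 9.122) km/h.
Velocity of cyclist relative to jogger = (36.900, 0.000) − (9.122, 9.122) = (27.778, -9.122) km/h.
Magnitude = |(27.778, -9.122)| = 29.238 km/h.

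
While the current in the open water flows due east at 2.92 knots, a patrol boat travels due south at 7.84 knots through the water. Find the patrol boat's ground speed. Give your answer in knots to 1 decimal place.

Taking east as x and north as y: velocity relative to the water = (0.000, -7.840) knots; the water relative to ground = (2.920, 0.000) knots.
Velocity relative to ground = (0.000, -7.840) + (2.920, 0.000) = (2.920, -7.840) knots.
Speed = |(2.920, -7.840)| = 8.366 knots.

8.4 knots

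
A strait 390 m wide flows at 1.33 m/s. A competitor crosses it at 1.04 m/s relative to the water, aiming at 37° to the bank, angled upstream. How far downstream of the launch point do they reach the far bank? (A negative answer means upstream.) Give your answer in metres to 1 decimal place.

311.2 m

Perpendicular speed = 0.626 m/s; crossing time = 390 / 0.626 = 623.115 s.
Net downstream speed = 0.499 m/s.
Drift = 0.499 × 623.115 = 311.196 m (downstream).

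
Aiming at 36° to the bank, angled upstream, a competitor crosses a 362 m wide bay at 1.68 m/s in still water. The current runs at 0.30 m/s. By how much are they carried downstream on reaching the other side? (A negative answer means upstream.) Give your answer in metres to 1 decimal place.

Perpendicular speed = 0.987 m/s; crossing time = 362 / 0.987 = 366.590 s.
Net downstream speed = -1.059 m/s.
Drift = -1.059 × 366.590 = -388.273 m (upstream).

-388.3 m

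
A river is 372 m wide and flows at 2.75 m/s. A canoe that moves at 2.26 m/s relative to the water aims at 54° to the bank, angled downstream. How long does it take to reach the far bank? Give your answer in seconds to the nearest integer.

The component of the canoe's velocity perpendicular to the bank is 2.26 × sin 54° = 1.828 m/s.
Only the cross-stream component determines the crossing time; the current contributes nothing perpendicular to the bank.
Time = 372 / 1.828 = 203.459 s.

203 s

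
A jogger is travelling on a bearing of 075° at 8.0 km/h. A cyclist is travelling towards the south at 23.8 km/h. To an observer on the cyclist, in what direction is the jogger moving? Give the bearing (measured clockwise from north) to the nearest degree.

Taking east as x and north as y: jogger velocity = (7.727, 2.071) km/h; cyclist velocity = (0.000, -23.800) km/h.
Velocity of jogger relative to cyclist = (7.727, 2.071) − (0.000, -23.800) = (7.727, 25.871) km/h.
Bearing = atan2(7.73, 25.87) = 16.63° clockwise from north.

017°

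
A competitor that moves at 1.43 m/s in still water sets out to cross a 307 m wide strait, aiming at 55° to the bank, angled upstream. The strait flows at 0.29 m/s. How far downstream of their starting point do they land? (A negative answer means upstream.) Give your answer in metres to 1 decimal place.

Perpendicular speed = 1.171 m/s; crossing time = 307 / 1.171 = 262.082 s.
Net downstream speed = -0.530 m/s.
Drift = -0.530 × 262.082 = -138.960 m (upstream).

-139.0 m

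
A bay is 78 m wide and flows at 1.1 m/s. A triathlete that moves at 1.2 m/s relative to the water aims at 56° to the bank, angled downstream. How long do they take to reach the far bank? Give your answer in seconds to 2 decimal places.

The component of the triathlete's velocity perpendicular to the bank is 1.2 × sin 56° = 0.995 m/s.
The flow acts along the bank and has no component across it.
Time = 78 / 0.995 = 78.404 s.

78.40 s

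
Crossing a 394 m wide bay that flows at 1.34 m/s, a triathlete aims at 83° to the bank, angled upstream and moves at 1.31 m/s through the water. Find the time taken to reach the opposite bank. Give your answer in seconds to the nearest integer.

303 s

The component of the triathlete's velocity perpendicular to the bank is 1.31 × sin 83° = 1.300 m/s.
Only the cross-stream component determines the crossing time; the current contributes nothing perpendicular to the bank.
Time = 394 / 1.300 = 303.022 s.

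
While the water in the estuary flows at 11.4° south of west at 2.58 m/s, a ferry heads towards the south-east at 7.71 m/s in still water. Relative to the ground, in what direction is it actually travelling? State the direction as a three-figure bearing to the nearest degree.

Taking east as x and north as y: velocity relative to the water = (5.452, -5.452) m/s; the water relative to ground = (-2.529, -0.510) m/s.
Velocity relative to ground = (5.452, -5.452) + (-2.529, -0.510) = (2.923, -5.962) m/s.
Bearing = atan2(2.92, -5.96) = 153.88° clockwise from north.

154°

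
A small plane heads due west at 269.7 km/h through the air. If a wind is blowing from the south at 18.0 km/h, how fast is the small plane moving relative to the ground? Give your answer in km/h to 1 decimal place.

Taking east as x and north as y: velocity relative to the air = (-269.700, 0.000) km/h; the air relative to ground = (0.000, 18.000) km/h.
Velocity relative to ground = (-269.700, 0.000) + (0.000, 18.000) = (-269.700, 18.000) km/h.
Speed = |(-269.700, 18.000)| = 270.300 km/h.

270.3 km/h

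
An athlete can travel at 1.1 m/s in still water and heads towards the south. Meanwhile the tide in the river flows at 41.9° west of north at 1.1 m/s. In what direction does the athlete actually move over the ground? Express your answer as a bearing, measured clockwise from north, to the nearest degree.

Taking east as x and north as y: velocity relative to the water = (0.000, -1.100) m/s; the water relative to ground = (-0.735, 0.819) m/s.
Velocity relative to ground = (0.000, -1.100) + (-0.735, 0.819) = (-0.735, -0.281) m/s.
Bearing = atan2(-0.73, -0.28) = 249.05° clockwise from north.

249°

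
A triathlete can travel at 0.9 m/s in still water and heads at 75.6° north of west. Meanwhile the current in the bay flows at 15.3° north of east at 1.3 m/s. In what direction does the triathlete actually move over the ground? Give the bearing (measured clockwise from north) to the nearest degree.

040°

Taking east as x and north as y: velocity relative to the water = (-0.224, 0.872) m/s; the water relative to ground = (1.254, 0.343) m/s.
Velocity relative to ground = (-0.224, 0.872) + (1.254, 0.343) = (1.030, 1.215) m/s.
Bearing = atan2(1.03, 1.21) = 40.30° clockwise from north.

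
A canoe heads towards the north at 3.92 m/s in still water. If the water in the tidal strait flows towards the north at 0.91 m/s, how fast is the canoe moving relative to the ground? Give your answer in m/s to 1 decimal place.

Taking east as x and north as y: velocity relative to the water = (0.000, 3.920) m/s; the water relative to ground = (0.000, 0.910) m/s.
Velocity relative to ground = (0.000, 3.920) + (0.000, 0.910) = (0.000, 4.830) m/s.
Speed = |(0.000, 4.830)| = 4.830 m/s.

4.8 m/s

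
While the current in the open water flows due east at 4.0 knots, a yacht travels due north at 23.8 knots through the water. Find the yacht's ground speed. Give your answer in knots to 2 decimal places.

Taking east as x and north as y: velocity relative to the water = (0.000, 23.800) knots; the water relative to ground = (4.000, 0.000) knots.
Velocity relative to ground = (0.000, 23.800) + (4.000, 0.000) = (4.000, 23.800) knots.
Speed = |(4.000, 23.800)| = 24.134 knots.

24.13 knots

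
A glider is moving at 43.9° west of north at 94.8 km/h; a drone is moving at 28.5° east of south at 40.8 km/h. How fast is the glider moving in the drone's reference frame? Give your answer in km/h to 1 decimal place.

134.6 km/h

Taking east as x and north as y: glider velocity = (-65.734, 68.308) km/h; drone velocity = (19.468, -35.856) km/h.
Velocity of glider relative to drone = (-65.734, 68.308) − (19.468, -35.856) = (-85.203, 104.164) km/h.
Magnitude = |(-85.203, 104.164)| = 134.572 km/h.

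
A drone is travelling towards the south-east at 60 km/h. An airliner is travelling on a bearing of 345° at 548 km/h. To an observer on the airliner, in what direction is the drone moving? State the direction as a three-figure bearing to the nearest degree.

162°

Taking east as x and north as y: drone velocity = (42.426, -42.426) km/h; airliner velocity = (-141.833, 529.327) km/h.
Velocity of drone relative to airliner = (42.426, -42.426) − (-141.833, 529.327) = (184.259, -571.754) km/h.
Bearing = atan2(184.26, -571.75) = 162.14° clockwise from north.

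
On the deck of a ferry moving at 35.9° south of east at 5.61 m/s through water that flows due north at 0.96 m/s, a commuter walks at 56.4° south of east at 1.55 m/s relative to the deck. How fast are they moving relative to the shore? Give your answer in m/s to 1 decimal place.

6.5 m/s

In east/north components (m/s): commuter relative to ferry = (0.858, -1.291); ferry relative to water = (4.544, -3.290); water relative to ground = (0.000, 0.960).
Sum = (5.402, -3.621) m/s.
Speed = |(5.402, -3.621)| = 6.503 m/s.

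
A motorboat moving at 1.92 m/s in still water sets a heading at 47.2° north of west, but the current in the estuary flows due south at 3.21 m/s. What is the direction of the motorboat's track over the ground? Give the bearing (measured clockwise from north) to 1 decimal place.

Taking east as x and north as y: velocity relative to the water = (-1.305, 1.409) m/s; the water relative to ground = (0.000, -3.210) m/s.
Velocity relative to ground = (-1.305, 1.409) + (0.000, -3.210) = (-1.305, -1.801) m/s.
Bearing = atan2(-1.30, -1.80) = 215.91° clockwise from north.

215.9°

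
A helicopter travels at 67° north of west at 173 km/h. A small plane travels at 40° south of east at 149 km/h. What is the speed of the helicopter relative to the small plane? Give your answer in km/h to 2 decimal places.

Taking east as x and north as y: helicopter velocity = (-67.596, 159.247) km/h; small plane velocity = (114.141, -95.775) km/h.
Velocity of helicopter relative to small plane = (-67.596, 159.247) − (114.141, -95.775) = (-181.737, 255.023) km/h.
Magnitude = |(-181.737, 255.023)| = 313.153 km/h.

313.15 km/h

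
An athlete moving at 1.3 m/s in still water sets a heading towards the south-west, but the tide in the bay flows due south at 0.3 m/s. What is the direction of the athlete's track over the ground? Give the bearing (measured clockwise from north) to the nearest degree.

217°

Taking east as x and north as y: velocity relative to the water = (-0.919, -0.919) m/s; the water relative to ground = (0.000, -0.300) m/s.
Velocity relative to ground = (-0.919, -0.919) + (0.000, -0.300) = (-0.919, -1.219) m/s.
Bearing = atan2(-0.92, -1.22) = 217.01° clockwise from north.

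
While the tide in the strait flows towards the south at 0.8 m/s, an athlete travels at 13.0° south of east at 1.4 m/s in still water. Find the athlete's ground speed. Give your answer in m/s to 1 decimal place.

1.8 m/s

Taking east as x and north as y: velocity relative to the water = (1.364, -0.315) m/s; the water relative to ground = (0.000, -0.800) m/s.
Velocity relative to ground = (1.364, -0.315) + (0.000, -0.800) = (1.364, -1.115) m/s.
Speed = |(1.364, -1.115)| = 1.762 m/s.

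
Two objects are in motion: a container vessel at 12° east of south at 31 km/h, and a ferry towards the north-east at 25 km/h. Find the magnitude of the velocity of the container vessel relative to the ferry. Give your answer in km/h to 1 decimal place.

Taking east as x and north as y: container vessel velocity = (6.445, -30.323) km/h; ferry velocity = (17.678, 17.678) km/h.
Velocity of container vessel relative to ferry = (6.445, -30.323) − (17.678, 17.678) = (-11.232, -48.000) km/h.
Magnitude = |(-11.232, -48.000)| = 49.297 km/h.

49.3 km/h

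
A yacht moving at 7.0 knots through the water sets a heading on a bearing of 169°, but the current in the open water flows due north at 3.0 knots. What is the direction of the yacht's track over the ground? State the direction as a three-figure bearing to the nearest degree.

Taking east as x and north as y: velocity relative to the water = (1.336, -6.871) knots; the water relative to ground = (0.000, 3.000) knots.
Velocity relative to ground = (1.336, -6.871) + (0.000, 3.000) = (1.336, -3.871) knots.
Bearing = atan2(1.34, -3.87) = 160.97° clockwise from north.

161°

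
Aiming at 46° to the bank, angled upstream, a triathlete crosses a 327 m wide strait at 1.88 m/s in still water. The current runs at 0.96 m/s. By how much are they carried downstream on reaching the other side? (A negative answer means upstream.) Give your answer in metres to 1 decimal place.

Perpendicular speed = 1.352 m/s; crossing time = 327 / 1.352 = 241.800 s.
Net downstream speed = -0.346 m/s.
Drift = -0.346 × 241.800 = -83.652 m (upstream).

-83.7 m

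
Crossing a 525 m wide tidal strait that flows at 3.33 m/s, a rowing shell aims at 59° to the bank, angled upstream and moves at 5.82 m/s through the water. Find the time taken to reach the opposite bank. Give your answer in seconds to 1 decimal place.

The component of the rowing shell's velocity perpendicular to the bank is 5.82 × sin 59° = 4.989 m/s.
The flow acts along the bank and has no component across it.
Time = 525 / 4.989 = 105.238 s.

105.2 s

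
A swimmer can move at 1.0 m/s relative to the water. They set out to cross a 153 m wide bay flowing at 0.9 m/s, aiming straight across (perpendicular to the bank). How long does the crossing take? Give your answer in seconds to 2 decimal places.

The component of the swimmer's velocity perpendicular to the bank is 1.0 m/s.
Only the cross-stream component determines the crossing time; the current contributes nothing perpendicular to the bank.
Time = 153 / 1.000 = 153.000 s.

153.00 s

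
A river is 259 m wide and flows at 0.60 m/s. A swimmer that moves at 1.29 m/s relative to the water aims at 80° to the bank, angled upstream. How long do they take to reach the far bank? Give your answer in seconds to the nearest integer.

The component of the swimmer's velocity perpendicular to the bank is 1.29 × sin 80° = 1.270 m/s.
The flow acts along the bank and has no component across it.
Time = 259 / 1.270 = 203.872 s.

204 s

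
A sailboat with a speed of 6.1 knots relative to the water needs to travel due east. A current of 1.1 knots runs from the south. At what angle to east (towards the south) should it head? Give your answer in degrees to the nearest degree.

10°

The current pushes perpendicular to the desired track; the heading must have a component into the current equal to 1.1 knots: 6.1 sin θ = 1.1.
sin θ = 0.1803, so θ = 10.389°.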